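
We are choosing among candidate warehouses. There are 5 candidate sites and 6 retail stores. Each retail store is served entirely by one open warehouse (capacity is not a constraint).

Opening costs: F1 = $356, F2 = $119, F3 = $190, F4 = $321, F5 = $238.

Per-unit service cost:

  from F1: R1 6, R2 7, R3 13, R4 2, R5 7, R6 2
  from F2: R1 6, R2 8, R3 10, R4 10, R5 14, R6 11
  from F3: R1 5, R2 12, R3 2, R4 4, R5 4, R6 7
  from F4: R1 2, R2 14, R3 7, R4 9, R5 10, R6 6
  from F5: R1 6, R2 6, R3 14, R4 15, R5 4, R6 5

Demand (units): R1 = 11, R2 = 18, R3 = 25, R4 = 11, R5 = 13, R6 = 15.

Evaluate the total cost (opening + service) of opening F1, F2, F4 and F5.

Total cost: 1443

Each retail store is assigned to its cheapest site among the open ones.
{F1, F2, F4, F5}: R1→F4 2·11=22, R2→F5 6·18=108, R3→F4 7·25=175, R4→F1 2·11=22, R5→F5 4·13=52, R6→F1 2·15=30. Service 409; fixed 1034; total 1443.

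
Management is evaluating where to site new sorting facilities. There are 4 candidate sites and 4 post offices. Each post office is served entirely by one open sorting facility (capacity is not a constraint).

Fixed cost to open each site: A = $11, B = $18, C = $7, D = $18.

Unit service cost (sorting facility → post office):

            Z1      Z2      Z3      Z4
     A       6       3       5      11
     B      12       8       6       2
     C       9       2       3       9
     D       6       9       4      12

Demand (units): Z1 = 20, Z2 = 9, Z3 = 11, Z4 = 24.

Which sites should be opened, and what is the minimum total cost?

For any fixed open set, each post office goes to its cheapest open site; total = fixed + service.
{A, B, C}: Z1→A 6·20=120, Z2→C 2·9=18, Z3→C 3·11=33, Z4→B 2·24=48. Service 219; fixed 36; total 255.
{B, C, D}: Z1→D 6·20=120, Z2→C 2·9=18, Z3→C 3·11=33, Z4→B 2·24=48. Service 219; fixed 43; total 262.
{A, B, C, D}: service 219 + fixed 54 = 273
{C}: service 447 + fixed 7 = 454
(All 15 nonempty subsets were checked; A, B and C is lowest.)

Open A, B and C; minimum total cost 255.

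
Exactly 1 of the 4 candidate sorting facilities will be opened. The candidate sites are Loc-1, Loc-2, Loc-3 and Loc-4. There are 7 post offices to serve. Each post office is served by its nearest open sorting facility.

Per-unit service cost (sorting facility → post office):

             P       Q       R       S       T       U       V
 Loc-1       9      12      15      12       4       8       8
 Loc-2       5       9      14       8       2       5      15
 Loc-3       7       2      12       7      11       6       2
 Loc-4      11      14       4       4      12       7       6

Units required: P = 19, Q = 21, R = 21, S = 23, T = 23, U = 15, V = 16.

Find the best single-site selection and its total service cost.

Choose Loc-3 only; total service cost 963.

With exactly 1 open, each post office uses its cheapest among the chosen.
{Loc-3}: P→Loc-3 7·19=133, Q→Loc-3 2·21=42, R→Loc-3 12·21=252, S→Loc-3 7·23=161, T→Loc-3 11·23=253, U→Loc-3 6·15=90, V→Loc-3 2·16=32. Service cost 963.
{Loc-2}: service cost 1123
{Loc-4}: service cost 1156
Among all 4 size-1 choices, {Loc-3} is lowest.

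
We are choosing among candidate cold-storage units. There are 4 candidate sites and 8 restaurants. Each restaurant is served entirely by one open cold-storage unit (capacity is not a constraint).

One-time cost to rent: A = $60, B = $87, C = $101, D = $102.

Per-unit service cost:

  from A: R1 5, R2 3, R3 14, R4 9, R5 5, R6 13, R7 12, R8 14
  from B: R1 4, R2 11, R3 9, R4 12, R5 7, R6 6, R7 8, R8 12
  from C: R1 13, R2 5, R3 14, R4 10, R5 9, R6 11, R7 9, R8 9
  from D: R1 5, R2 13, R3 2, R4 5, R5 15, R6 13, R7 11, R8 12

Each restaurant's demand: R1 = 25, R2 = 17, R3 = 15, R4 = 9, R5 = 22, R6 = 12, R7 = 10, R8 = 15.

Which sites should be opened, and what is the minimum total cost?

For any fixed open set, each restaurant goes to its cheapest open site; total = fixed + service.
{A, B, D}: R1→B 4·25=100, R2→A 3·17=51, R3→D 2·15=30, R4→D 5·9=45, R5→A 5·22=110, R6→B 6·12=72, R7→B 8·10=80, R8→B 12·15=180. Service 668; fixed 249; total 917.
{A, B}: service 809 + fixed 147 = 956
{A, D}: R1→A 5·25=125, R2→A 3·17=51, R3→D 2·15=30, R4→D 5·9=45, R5→A 5·22=110, R6→A 13·12=156, R7→D 11·10=110, R8→D 12·15=180. Service 807; fixed 162; total 969.
{A, B, C, D}: service 623 + fixed 350 = 973
No other subset beats 917.

Open A, B and D; minimum total cost 917.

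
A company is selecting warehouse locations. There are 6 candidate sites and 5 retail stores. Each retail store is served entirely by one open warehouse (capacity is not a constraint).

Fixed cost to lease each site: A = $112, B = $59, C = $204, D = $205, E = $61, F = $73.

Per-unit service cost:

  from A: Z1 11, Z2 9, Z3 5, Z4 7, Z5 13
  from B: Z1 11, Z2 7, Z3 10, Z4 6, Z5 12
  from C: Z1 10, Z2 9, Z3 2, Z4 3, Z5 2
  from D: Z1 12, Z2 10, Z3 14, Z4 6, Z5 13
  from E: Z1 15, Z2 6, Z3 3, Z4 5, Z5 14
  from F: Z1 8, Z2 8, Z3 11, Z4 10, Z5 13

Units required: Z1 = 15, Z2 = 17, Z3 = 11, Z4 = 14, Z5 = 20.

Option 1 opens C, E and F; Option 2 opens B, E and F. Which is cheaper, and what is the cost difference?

Option 1: {C, E, F}: Z1→F 8·15=120, Z2→E 6·17=102, Z3→C 2·11=22, Z4→C 3·14=42, Z5→C 2·20=40. Service 326; fixed 338; total 664.
Option 2: {B, E, F}: Z1→F 8·15=120, Z2→E 6·17=102, Z3→E 3·11=33, Z4→E 5·14=70, Z5→B 12·20=240. Service 565; fixed 193; total 758.
Difference: |664 − 758| = 94.

Option 1 is cheaper by 94.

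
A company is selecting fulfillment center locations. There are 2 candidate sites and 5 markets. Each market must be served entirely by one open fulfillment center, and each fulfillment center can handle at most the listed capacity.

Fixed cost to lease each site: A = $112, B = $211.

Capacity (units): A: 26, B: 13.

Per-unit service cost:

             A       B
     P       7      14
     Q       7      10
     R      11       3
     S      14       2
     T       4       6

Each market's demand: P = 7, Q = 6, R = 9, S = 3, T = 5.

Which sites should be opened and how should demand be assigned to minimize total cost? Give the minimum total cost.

Open {A, B}: P→A 7·7=49, Q→A 7·6=42, R→B 3·9=27, S→B 2·3=6, T→A 4·5=20.
Loads: A carries 18/26, B carries 12/13. Service 144; fixed 323; total 467.
Next best feasible plan costs 503.

Minimum total cost: 467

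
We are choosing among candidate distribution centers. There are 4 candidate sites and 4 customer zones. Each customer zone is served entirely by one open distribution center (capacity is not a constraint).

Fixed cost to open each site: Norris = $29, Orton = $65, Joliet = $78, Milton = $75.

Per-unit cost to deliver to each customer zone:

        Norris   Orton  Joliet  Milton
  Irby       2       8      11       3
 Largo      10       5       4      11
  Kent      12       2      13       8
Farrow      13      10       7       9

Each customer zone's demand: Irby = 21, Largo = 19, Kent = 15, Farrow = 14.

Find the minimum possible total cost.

For any fixed open set, each customer zone goes to its cheapest open site; total = fixed + service.
{Norris, Orton}: Irby→Norris 2·21=42, Largo→Orton 5·19=95, Kent→Orton 2·15=30, Farrow→Orton 10·14=140. Service 307; fixed 94; total 401.
{Norris, Orton, Joliet}: Irby→Norris 2·21=42, Largo→Joliet 4·19=76, Kent→Orton 2·15=30, Farrow→Joliet 7·14=98. Service 246; fixed 172; total 418.
{Orton, Milton}: Irby→Milton 3·21=63, Largo→Orton 5·19=95, Kent→Orton 2·15=30, Farrow→Milton 9·14=126. Service 314; fixed 140; total 454.
{Norris, Orton, Joliet, Milton}: service 246 + fixed 247 = 493
No other subset beats 401.

Minimum total cost: 401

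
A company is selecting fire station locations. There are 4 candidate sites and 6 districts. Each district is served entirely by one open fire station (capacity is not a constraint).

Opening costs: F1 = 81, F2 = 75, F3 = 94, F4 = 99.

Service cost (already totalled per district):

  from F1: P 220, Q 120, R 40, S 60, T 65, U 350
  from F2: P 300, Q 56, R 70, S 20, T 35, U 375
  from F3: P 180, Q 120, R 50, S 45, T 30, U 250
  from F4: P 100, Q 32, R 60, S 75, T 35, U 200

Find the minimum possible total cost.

Minimum total cost: 601

For any fixed open set, each district goes to its cheapest open site; total = fixed + service.
{F4}: P→F4 100, Q→F4 32, R→F4 60, S→F4 75, T→F4 35, U→F4 200. Service 502; fixed 99; total 601.
{F2, F4}: P→F4 100, Q→F4 32, R→F4 60, S→F2 20, T→F2 35, U→F4 200. Service 447; fixed 174; total 621.
{F1, F4}: P→F4 100, Q→F4 32, R→F1 40, S→F1 60, T→F4 35, U→F4 200. Service 467; fixed 180; total 647.
{F1, F2, F3, F4}: P→F4 100, Q→F4 32, R→F1 40, S→F2 20, T→F3 30, U→F4 200. Service 422; fixed 349; total 771.
No other subset beats 601.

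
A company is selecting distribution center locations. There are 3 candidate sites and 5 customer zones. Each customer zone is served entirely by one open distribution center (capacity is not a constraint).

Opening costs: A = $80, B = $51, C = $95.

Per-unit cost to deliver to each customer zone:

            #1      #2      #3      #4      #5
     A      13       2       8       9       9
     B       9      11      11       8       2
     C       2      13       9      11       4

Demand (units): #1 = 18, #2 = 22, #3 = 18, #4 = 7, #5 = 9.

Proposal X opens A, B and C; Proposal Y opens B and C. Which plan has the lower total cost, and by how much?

Proposal X: {A, B, C}: #1→C 2·18=36, #2→A 2·22=44, #3→A 8·18=144, #4→B 8·7=56, #5→B 2·9=18. Service 298; fixed 226; total 524.
Proposal Y: {B, C}: #1→C 2·18=36, #2→B 11·22=242, #3→C 9·18=162, #4→B 8·7=56, #5→B 2·9=18. Service 514; fixed 146; total 660.
Difference: |524 − 660| = 136.

Proposal X is cheaper by 136.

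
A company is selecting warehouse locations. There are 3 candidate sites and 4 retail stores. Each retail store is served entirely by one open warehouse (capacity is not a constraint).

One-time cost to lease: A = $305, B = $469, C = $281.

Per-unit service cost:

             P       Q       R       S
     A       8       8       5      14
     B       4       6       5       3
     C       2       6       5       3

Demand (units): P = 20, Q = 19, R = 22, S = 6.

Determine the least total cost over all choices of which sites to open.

Minimum total cost: 563

For any fixed open set, each retail store goes to its cheapest open site; total = fixed + service.
{C}: P→C 2·20=40, Q→C 6·19=114, R→C 5·22=110, S→C 3·6=18. Service 282; fixed 281; total 563.
{B}: service 322 + fixed 469 = 791
{A}: P→A 8·20=160, Q→A 8·19=152, R→A 5·22=110, S→A 14·6=84. Service 506; fixed 305; total 811.
{A, B, C}: service 282 + fixed 1055 = 1337
(All 7 nonempty subsets were checked; C only is lowest.)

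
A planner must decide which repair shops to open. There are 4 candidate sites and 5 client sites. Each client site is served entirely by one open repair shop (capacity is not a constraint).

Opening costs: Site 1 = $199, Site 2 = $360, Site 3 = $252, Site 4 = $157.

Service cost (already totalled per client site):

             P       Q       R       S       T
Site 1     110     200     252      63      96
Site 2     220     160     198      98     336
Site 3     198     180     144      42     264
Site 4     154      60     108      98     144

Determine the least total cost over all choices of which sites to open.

Minimum total cost: 721

For any fixed open set, each client site goes to its cheapest open site; total = fixed + service.
{Site 4}: P→Site 4 154, Q→Site 4 60, R→Site 4 108, S→Site 4 98, T→Site 4 144. Service 564; fixed 157; total 721.
{Site 1, Site 4}: service 437 + fixed 356 = 793
{Site 3, Site 4}: service 508 + fixed 409 = 917
{Site 1, Site 2, Site 3, Site 4}: P→Site 1 110, Q→Site 4 60, R→Site 4 108, S→Site 3 42, T→Site 1 96. Service 416; fixed 968; total 1384.
No other subset beats 721.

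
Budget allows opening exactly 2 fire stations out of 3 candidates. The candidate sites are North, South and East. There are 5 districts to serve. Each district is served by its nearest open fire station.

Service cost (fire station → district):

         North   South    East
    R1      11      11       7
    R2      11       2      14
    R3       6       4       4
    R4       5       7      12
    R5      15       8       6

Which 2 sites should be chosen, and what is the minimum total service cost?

Choose South and East; total service cost 26.

With exactly 2 open, each district uses its cheapest among the chosen.
{South, East}: R1→East 7, R2→South 2, R3→South 4, R4→South 7, R5→East 6. Service cost 26.
{North, South}: service cost 30
{North, East}: service cost 33
Among all 3 size-2 choices, {South, East} is lowest.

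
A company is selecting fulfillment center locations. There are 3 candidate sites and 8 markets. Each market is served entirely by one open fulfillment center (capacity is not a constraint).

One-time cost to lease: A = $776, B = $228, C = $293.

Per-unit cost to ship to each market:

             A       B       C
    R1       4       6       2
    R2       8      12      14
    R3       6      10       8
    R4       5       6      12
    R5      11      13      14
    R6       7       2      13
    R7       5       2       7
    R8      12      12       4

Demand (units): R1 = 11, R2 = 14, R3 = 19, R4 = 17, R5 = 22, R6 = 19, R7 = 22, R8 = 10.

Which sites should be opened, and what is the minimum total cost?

For any fixed open set, each market goes to its cheapest open site; total = fixed + service.
{B}: R1→B 6·11=66, R2→B 12·14=168, R3→B 10·19=190, R4→B 6·17=102, R5→B 13·22=286, R6→B 2·19=38, R7→B 2·22=44, R8→B 12·10=120. Service 1014; fixed 228; total 1242.
{B, C}: R1→C 2·11=22, R2→B 12·14=168, R3→C 8·19=152, R4→B 6·17=102, R5→B 13·22=286, R6→B 2·19=38, R7→B 2·22=44, R8→C 4·10=40. Service 852; fixed 521; total 1373.
{C}: service 1323 + fixed 293 = 1616
{A, B, C}: R1→C 2·11=22, R2→A 8·14=112, R3→A 6·19=114, R4→A 5·17=85, R5→A 11·22=242, R6→B 2·19=38, R7→B 2·22=44, R8→C 4·10=40. Service 697; fixed 1297; total 1994.
(All 7 nonempty subsets were checked; B only is lowest.)

Open B only; minimum total cost 1242.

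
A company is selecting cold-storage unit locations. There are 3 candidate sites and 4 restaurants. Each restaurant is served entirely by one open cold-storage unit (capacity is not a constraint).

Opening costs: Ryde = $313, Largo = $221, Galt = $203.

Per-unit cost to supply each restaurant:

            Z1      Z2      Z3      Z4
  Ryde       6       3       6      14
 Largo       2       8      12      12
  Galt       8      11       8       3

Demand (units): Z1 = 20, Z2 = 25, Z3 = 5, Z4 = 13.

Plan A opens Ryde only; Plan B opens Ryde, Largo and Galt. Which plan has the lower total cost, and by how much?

Plan A: {Ryde}: Z1→Ryde 6·20=120, Z2→Ryde 3·25=75, Z3→Ryde 6·5=30, Z4→Ryde 14·13=182. Service 407; fixed 313; total 720.
Plan B: {Ryde, Largo, Galt}: Z1→Largo 2·20=40, Z2→Ryde 3·25=75, Z3→Ryde 6·5=30, Z4→Galt 3·13=39. Service 184; fixed 737; total 921.
Difference: |720 − 921| = 201.

Plan A is cheaper by 201.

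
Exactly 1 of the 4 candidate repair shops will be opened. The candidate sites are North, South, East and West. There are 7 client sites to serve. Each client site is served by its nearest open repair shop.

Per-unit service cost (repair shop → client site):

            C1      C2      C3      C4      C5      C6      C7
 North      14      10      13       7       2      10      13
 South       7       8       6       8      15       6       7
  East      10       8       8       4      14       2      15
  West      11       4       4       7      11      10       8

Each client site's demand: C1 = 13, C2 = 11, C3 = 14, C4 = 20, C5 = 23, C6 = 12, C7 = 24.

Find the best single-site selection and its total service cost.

Choose West only; total service cost 948.

With exactly 1 open, each client site uses its cheapest among the chosen.
{West}: C1→West 11·13=143, C2→West 4·11=44, C3→West 4·14=56, C4→West 7·20=140, C5→West 11·23=253, C6→West 10·12=120, C7→West 8·24=192. Service cost 948.
{South}: service cost 1008
{North}: service cost 1092
Among all 4 size-1 choices, {West} is lowest.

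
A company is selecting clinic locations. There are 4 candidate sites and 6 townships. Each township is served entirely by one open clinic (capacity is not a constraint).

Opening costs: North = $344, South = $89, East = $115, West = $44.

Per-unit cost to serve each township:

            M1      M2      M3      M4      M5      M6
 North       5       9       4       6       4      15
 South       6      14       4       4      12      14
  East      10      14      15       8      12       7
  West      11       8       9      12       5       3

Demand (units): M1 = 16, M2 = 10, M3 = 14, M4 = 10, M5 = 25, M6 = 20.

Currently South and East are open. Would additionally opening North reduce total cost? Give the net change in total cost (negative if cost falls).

Current service cost with {South, East}: 772.
Adding North: each township re-picks its cheapest; new service cost 506, saving 266.
Extra fixed cost: 344. Net change = 344 − 266 = 78.
(Totals: 976 → 1054.)

No — net change +78 (cost rises by 78).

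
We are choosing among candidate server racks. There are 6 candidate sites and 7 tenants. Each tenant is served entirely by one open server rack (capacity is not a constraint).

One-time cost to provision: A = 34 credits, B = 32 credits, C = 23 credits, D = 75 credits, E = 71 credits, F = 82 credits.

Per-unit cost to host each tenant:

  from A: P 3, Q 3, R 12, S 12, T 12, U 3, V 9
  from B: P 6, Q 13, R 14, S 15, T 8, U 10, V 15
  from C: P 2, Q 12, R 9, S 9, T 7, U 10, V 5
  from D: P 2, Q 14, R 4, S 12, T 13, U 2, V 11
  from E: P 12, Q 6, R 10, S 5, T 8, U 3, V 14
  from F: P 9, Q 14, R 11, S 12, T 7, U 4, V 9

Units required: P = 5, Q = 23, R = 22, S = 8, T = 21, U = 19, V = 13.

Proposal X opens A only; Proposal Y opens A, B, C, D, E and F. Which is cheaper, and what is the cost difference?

Proposal X: {A}: P→A 3·5=15, Q→A 3·23=69, R→A 12·22=264, S→A 12·8=96, T→A 12·21=252, U→A 3·19=57, V→A 9·13=117. Service 870; fixed 34; total 904.
Proposal Y: {A, B, C, D, E, F}: P→C 2·5=10, Q→A 3·23=69, R→D 4·22=88, S→E 5·8=40, T→C 7·21=147, U→D 2·19=38, V→C 5·13=65. Service 457; fixed 317; total 774.
Difference: |904 − 774| = 130.

Proposal Y is cheaper by 130.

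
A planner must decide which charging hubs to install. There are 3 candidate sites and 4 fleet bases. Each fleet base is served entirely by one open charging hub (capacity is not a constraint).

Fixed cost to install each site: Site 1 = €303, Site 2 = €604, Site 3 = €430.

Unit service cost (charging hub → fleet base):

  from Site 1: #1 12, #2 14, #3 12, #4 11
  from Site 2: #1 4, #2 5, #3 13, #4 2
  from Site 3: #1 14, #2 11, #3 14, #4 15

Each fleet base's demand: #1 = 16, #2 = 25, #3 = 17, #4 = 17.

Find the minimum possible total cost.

Minimum total cost: 1048

For any fixed open set, each fleet base goes to its cheapest open site; total = fixed + service.
{Site 2}: #1→Site 2 4·16=64, #2→Site 2 5·25=125, #3→Site 2 13·17=221, #4→Site 2 2·17=34. Service 444; fixed 604; total 1048.
{Site 1}: service 933 + fixed 303 = 1236
{Site 1, Site 2}: service 427 + fixed 907 = 1334
{Site 1, Site 2, Site 3}: #1→Site 2 4·16=64, #2→Site 2 5·25=125, #3→Site 1 12·17=204, #4→Site 2 2·17=34. Service 427; fixed 1337; total 1764.
No other subset beats 1048.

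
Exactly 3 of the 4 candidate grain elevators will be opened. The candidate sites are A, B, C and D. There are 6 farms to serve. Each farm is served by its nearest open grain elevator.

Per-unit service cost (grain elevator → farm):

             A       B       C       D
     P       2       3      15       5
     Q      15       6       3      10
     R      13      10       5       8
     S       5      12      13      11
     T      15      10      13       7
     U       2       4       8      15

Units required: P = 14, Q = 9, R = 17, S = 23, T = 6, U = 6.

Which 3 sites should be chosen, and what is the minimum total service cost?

Choose A, C and D; total service cost 309.

With exactly 3 open, each farm uses its cheapest among the chosen.
{A, C, D}: P→A 2·14=28, Q→C 3·9=27, R→C 5·17=85, S→A 5·23=115, T→D 7·6=42, U→A 2·6=12. Service cost 309.
{A, B, C}: service cost 327
{A, B, D}: service cost 387
Among all 4 size-3 choices, {A, C, D} is lowest.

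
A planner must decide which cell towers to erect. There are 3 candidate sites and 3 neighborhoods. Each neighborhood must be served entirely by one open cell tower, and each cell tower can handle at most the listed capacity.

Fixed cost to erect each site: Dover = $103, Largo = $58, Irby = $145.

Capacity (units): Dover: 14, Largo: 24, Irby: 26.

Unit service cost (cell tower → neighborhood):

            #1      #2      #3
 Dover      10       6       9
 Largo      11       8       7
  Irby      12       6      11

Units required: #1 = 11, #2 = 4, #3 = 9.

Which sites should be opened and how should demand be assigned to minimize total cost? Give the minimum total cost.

Minimum total cost: 274

Open {Largo}: #1→Largo 11·11=121, #2→Largo 8·4=32, #3→Largo 7·9=63.
Loads: Largo carries 24/24. Service 216; fixed 58; total 274.
Next best feasible plan costs 366.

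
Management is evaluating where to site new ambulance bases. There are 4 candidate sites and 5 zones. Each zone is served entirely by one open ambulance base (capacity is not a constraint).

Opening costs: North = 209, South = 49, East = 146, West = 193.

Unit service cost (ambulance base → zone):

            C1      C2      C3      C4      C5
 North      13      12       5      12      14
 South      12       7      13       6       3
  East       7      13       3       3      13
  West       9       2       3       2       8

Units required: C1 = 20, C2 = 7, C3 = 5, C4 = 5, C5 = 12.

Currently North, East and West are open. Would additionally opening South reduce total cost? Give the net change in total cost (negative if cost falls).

Yes — net change −11 (cost falls by 11).

Current service cost with {North, East, West}: 275.
Adding South: each zone re-picks its cheapest; new service cost 215, saving 60.
Extra fixed cost: 49. Net change = 49 − 60 = -11.
(Totals: 823 → 812.)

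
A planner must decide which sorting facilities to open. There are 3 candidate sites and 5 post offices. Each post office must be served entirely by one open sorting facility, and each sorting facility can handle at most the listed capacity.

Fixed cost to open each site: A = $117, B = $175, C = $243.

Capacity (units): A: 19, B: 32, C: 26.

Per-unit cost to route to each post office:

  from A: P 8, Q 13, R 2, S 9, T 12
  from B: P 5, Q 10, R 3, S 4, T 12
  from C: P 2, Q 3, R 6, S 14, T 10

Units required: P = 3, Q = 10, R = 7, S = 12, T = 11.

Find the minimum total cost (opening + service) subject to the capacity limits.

Open {A, B}: P→B 5·3=15, Q→B 10·10=100, R→A 2·7=14, S→B 4·12=48, T→A 12·11=132.
Loads: A carries 18/19, B carries 25/32. Service 309; fixed 292; total 601.
Next best feasible plan costs 608.

Minimum total cost: 601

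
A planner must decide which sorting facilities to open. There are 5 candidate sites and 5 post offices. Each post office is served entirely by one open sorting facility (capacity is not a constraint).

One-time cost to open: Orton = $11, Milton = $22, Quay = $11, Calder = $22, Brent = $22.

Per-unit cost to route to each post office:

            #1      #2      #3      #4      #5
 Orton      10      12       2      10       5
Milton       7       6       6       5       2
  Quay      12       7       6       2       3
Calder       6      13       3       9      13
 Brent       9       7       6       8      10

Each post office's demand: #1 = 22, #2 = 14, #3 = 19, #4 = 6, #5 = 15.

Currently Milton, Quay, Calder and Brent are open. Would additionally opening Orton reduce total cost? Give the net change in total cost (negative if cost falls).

Current service cost with {Milton, Quay, Calder, Brent}: 315.
Adding Orton: each post office re-picks its cheapest; new service cost 296, saving 19.
Extra fixed cost: 11. Net change = 11 − 19 = -8.
(Totals: 392 → 384.)

Yes — net change −8 (cost falls by 8).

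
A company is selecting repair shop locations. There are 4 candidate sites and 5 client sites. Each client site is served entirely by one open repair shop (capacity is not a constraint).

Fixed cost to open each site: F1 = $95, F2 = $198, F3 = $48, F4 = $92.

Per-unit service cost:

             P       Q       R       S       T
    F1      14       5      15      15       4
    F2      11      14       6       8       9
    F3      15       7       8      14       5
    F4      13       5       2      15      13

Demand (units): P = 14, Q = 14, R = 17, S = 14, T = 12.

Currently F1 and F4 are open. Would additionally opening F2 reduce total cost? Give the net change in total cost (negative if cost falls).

No — net change +72 (cost rises by 72).

Current service cost with {F1, F4}: 544.
Adding F2: each client site re-picks its cheapest; new service cost 418, saving 126.
Extra fixed cost: 198. Net change = 198 − 126 = 72.
(Totals: 731 → 803.)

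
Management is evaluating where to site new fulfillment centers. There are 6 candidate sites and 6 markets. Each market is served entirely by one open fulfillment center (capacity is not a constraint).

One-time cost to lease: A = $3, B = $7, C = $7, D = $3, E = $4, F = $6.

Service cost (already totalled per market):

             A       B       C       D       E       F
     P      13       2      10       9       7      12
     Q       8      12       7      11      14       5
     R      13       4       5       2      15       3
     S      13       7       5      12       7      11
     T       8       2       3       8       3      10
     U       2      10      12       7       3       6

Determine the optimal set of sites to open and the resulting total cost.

For any fixed open set, each market goes to its cheapest open site; total = fixed + service.
{A, B}: P→B 2, Q→A 8, R→B 4, S→B 7, T→B 2, U→A 2. Service 25; fixed 10; total 35.
{A, B, D}: P→B 2, Q→A 8, R→D 2, S→B 7, T→B 2, U→A 2. Service 23; fixed 13; total 36.
{A, B, F}: service 21 + fixed 16 = 37
{A, B, C, D, E, F}: P→B 2, Q→F 5, R→D 2, S→C 5, T→B 2, U→A 2. Service 18; fixed 30; total 48.
No other subset beats 35.

Open A and B; minimum total cost 35.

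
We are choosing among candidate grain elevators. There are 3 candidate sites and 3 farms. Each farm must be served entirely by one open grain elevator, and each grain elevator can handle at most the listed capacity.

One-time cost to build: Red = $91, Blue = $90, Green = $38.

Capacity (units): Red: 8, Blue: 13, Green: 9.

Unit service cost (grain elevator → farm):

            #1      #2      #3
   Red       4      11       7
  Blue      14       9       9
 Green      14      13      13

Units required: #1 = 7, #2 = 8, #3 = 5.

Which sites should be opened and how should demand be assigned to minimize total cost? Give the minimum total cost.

Open {Red, Blue}: #1→Red 4·7=28, #2→Blue 9·8=72, #3→Blue 9·5=45.
Loads: Red carries 7/8, Blue carries 13/13. Service 145; fixed 181; total 326.
Next best feasible plan costs 343.

Minimum total cost: 326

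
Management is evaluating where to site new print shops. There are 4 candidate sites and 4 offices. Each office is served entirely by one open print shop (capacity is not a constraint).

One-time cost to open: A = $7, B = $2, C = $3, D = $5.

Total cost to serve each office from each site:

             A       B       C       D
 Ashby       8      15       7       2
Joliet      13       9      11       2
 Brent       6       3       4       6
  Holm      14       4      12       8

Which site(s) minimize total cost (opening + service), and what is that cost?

Open B and D; minimum total cost 18.

For any fixed open set, each office goes to its cheapest open site; total = fixed + service.
{B, D}: Ashby→D 2, Joliet→D 2, Brent→B 3, Holm→B 4. Service 11; fixed 7; total 18.
{B, C, D}: Ashby→D 2, Joliet→D 2, Brent→B 3, Holm→B 4. Service 11; fixed 10; total 21.
{D}: Ashby→D 2, Joliet→D 2, Brent→D 6, Holm→D 8. Service 18; fixed 5; total 23.
{A, B, C, D}: Ashby→D 2, Joliet→D 2, Brent→B 3, Holm→B 4. Service 11; fixed 17; total 28.
No other subset beats 18.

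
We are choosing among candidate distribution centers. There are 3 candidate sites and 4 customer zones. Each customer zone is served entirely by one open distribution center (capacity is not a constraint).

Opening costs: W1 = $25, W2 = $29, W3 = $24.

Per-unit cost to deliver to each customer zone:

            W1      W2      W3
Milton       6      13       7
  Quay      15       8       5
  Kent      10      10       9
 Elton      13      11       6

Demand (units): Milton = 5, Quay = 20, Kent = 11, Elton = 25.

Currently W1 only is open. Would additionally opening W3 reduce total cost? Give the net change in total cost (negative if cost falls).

Yes — net change −362 (cost falls by 362).

Current service cost with {W1}: 765.
Adding W3: each customer zone re-picks its cheapest; new service cost 379, saving 386.
Extra fixed cost: 24. Net change = 24 − 386 = -362.
(Totals: 790 → 428.)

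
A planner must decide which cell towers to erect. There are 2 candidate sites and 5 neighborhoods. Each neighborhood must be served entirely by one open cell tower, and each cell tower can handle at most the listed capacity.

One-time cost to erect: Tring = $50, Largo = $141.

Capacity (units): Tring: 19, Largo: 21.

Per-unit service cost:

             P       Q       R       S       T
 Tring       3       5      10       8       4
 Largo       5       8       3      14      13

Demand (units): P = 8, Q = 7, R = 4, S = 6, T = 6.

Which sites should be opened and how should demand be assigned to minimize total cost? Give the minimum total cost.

Open {Tring, Largo}: P→Largo 5·8=40, Q→Tring 5·7=35, R→Largo 3·4=12, S→Tring 8·6=48, T→Tring 4·6=24.
Loads: Tring carries 19/19, Largo carries 12/21. Service 159; fixed 191; total 350.
Next best feasible plan costs 371.

Minimum total cost: 350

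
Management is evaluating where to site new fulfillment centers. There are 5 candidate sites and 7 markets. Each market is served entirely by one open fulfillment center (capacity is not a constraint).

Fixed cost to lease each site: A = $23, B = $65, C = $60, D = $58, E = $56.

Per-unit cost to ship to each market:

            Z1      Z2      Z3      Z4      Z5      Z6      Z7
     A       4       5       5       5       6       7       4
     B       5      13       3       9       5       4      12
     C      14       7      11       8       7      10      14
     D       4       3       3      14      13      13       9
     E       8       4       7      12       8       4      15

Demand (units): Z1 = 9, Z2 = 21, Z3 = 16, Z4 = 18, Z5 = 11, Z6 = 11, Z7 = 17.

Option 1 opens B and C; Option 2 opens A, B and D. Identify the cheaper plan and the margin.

Option 2 is cheaper by 262.

Option 1: {B, C}: Z1→B 5·9=45, Z2→C 7·21=147, Z3→B 3·16=48, Z4→C 8·18=144, Z5→B 5·11=55, Z6→B 4·11=44, Z7→B 12·17=204. Service 687; fixed 125; total 812.
Option 2: {A, B, D}: Z1→A 4·9=36, Z2→D 3·21=63, Z3→B 3·16=48, Z4→A 5·18=90, Z5→B 5·11=55, Z6→B 4·11=44, Z7→A 4·17=68. Service 404; fixed 146; total 550.
Difference: |812 − 550| = 262.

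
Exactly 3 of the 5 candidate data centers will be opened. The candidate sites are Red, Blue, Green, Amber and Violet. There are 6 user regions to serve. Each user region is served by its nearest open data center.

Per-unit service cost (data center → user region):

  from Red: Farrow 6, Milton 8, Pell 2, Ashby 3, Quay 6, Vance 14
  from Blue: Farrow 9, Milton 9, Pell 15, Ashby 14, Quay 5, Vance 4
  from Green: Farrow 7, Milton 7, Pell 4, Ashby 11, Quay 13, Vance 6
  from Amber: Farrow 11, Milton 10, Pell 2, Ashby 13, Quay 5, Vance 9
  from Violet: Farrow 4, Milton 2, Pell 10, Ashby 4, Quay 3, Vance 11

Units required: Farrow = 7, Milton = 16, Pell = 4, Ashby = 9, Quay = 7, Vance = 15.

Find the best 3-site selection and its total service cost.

Choose Red, Blue and Violet; total service cost 176.

With exactly 3 open, each user region uses its cheapest among the chosen.
{Red, Blue, Violet}: Farrow→Violet 4·7=28, Milton→Violet 2·16=32, Pell→Red 2·4=8, Ashby→Red 3·9=27, Quay→Violet 3·7=21, Vance→Blue 4·15=60. Service cost 176.
{Blue, Amber, Violet}: service cost 185
{Blue, Green, Violet}: service cost 193
Among all 10 size-3 choices, {Red, Blue, Violet} is lowest.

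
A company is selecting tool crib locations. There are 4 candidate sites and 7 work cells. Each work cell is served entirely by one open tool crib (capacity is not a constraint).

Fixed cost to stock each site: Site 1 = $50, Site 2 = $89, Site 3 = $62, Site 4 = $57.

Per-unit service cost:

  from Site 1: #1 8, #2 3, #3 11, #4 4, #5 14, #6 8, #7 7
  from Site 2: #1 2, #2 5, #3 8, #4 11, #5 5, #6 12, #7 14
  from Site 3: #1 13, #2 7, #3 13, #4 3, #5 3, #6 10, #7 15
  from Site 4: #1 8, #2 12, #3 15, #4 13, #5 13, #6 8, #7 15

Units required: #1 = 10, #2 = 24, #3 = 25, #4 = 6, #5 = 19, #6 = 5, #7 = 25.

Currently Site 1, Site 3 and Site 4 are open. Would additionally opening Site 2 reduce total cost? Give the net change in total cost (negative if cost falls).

Current service cost with {Site 1, Site 3, Site 4}: 717.
Adding Site 2: each work cell re-picks its cheapest; new service cost 582, saving 135.
Extra fixed cost: 89. Net change = 89 − 135 = -46.
(Totals: 886 → 840.)

Yes — net change −46 (cost falls by 46).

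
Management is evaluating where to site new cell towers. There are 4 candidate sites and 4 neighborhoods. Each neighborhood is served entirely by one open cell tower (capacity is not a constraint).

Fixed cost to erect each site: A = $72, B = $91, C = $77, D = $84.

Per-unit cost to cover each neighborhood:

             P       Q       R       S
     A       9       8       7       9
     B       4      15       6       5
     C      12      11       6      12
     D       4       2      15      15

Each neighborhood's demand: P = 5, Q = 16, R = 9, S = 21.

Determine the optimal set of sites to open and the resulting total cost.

For any fixed open set, each neighborhood goes to its cheapest open site; total = fixed + service.
{B, D}: P→B 4·5=20, Q→D 2·16=32, R→B 6·9=54, S→B 5·21=105. Service 211; fixed 175; total 386.
{A, B, D}: service 211 + fixed 247 = 458
{A, D}: service 304 + fixed 156 = 460
{A, B, C, D}: service 211 + fixed 324 = 535
No other subset beats 386.

Open B and D; minimum total cost 386.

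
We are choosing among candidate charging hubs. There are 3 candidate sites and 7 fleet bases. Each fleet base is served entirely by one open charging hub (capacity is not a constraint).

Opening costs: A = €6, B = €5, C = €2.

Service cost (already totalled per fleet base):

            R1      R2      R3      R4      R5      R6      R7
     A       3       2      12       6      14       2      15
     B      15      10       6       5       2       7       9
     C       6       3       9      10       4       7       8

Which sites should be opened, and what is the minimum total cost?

Open A and B; minimum total cost 40.

For any fixed open set, each fleet base goes to its cheapest open site; total = fixed + service.
{A, B}: R1→A 3, R2→A 2, R3→B 6, R4→B 5, R5→B 2, R6→A 2, R7→B 9. Service 29; fixed 11; total 40.
{A, B, C}: R1→A 3, R2→A 2, R3→B 6, R4→B 5, R5→B 2, R6→A 2, R7→C 8. Service 28; fixed 13; total 41.
{A, C}: service 34 + fixed 8 = 42
{C}: R1→C 6, R2→C 3, R3→C 9, R4→C 10, R5→C 4, R6→C 7, R7→C 8. Service 47; fixed 2; total 49.
(All 7 nonempty subsets were checked; A and B is lowest.)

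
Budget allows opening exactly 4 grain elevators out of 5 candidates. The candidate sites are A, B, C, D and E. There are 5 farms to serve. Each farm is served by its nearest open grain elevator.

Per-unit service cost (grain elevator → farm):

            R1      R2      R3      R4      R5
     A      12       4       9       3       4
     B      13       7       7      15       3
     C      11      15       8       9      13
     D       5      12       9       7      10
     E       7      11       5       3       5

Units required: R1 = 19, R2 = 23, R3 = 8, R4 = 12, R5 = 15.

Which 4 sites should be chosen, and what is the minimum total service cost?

Choose A, B, D and E; total service cost 308.

With exactly 4 open, each farm uses its cheapest among the chosen.
{A, B, D, E}: R1→D 5·19=95, R2→A 4·23=92, R3→E 5·8=40, R4→A 3·12=36, R5→B 3·15=45. Service cost 308.
{A, C, D, E}: service cost 323
{A, B, C, D}: service cost 324
Among all 5 size-4 choices, {A, B, D, E} is lowest.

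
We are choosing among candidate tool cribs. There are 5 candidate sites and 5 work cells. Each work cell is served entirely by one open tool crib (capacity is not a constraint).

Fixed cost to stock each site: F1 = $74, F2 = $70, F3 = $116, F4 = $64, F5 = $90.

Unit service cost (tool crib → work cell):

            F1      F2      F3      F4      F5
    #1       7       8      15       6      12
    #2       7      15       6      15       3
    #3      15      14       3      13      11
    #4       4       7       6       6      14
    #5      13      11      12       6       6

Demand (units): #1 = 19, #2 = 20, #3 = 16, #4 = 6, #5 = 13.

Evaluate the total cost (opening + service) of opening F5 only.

Total cost: 716

Each work cell is assigned to its cheapest site among the open ones.
{F5}: #1→F5 12·19=228, #2→F5 3·20=60, #3→F5 11·16=176, #4→F5 14·6=84, #5→F5 6·13=78. Service 626; fixed 90; total 716.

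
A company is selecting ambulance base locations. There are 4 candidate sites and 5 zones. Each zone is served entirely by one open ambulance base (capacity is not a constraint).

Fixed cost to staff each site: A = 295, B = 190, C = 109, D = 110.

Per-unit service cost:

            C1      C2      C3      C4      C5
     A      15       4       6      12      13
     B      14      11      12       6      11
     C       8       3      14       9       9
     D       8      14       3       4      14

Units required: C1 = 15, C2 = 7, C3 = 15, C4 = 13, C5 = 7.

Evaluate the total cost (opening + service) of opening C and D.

Each zone is assigned to its cheapest site among the open ones.
{C, D}: C1→C 8·15=120, C2→C 3·7=21, C3→D 3·15=45, C4→D 4·13=52, C5→C 9·7=63. Service 301; fixed 219; total 520.

Total cost: 520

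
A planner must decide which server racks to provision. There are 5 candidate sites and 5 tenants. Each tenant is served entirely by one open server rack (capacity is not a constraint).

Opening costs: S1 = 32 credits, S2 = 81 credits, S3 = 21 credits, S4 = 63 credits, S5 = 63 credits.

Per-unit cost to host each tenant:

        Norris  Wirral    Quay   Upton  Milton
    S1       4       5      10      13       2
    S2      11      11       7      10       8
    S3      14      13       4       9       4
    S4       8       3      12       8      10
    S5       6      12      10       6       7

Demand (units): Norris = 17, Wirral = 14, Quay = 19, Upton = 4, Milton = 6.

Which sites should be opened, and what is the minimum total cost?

For any fixed open set, each tenant goes to its cheapest open site; total = fixed + service.
{S1, S3}: Norris→S1 4·17=68, Wirral→S1 5·14=70, Quay→S3 4·19=76, Upton→S3 9·4=36, Milton→S1 2·6=12. Service 262; fixed 53; total 315.
{S1, S3, S4}: Norris→S1 4·17=68, Wirral→S4 3·14=42, Quay→S3 4·19=76, Upton→S4 8·4=32, Milton→S1 2·6=12. Service 230; fixed 116; total 346.
{S1, S3, S5}: Norris→S1 4·17=68, Wirral→S1 5·14=70, Quay→S3 4·19=76, Upton→S5 6·4=24, Milton→S1 2·6=12. Service 250; fixed 116; total 366.
{S1, S2, S3, S4, S5}: Norris→S1 4·17=68, Wirral→S4 3·14=42, Quay→S3 4·19=76, Upton→S5 6·4=24, Milton→S1 2·6=12. Service 222; fixed 260; total 482.
No other subset beats 315.

Open S1 and S3; minimum total cost 315.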